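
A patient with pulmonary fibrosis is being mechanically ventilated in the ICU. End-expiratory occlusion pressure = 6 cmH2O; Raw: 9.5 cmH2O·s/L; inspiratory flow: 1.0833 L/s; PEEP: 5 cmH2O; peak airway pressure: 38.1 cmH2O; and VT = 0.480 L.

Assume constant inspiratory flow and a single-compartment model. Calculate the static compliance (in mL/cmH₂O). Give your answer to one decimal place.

Total PEEP = 6 cmH2O (set 5 + intrinsic 1); this is the baseline alveolar pressure.
Equation of motion (constant flow): PIP = Vt/C + R·V̇ + PEEP.
Vt/C = PIP − R·V̇ − PEEP = 38.1 − 9.5×1.0833 − 6 = 38.1 − 10.291 − 6 = 21.809 cmH2O.
C = Vt / 21.809 = 480 / 21.809 = 22.009 mL/cmH2O.

22.0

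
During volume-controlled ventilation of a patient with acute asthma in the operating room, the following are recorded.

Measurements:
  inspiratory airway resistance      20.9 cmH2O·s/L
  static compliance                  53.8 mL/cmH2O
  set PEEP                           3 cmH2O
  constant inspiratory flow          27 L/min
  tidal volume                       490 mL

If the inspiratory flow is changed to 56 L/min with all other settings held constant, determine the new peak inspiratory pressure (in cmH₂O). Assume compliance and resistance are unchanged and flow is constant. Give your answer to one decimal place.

31.6

Flow: 27 L/min ÷ 60 = 0.45 L/s.
New flow: 56 L/min ÷ 60 = 0.9333 L/s.
PIP = Vt/C + R·V̇ + PEEP (constant-flow equation of motion).
Only the resistive term changes: ΔPIP = R × ΔV̇ = 20.9 × (0.9333 − 0.45) = 20.9 × 0.4833 = 10.101 cmH2O.
Original PIP = 490/53.8 + 20.9×0.45 + 3 = 21.513 cmH2O; new PIP = 21.513 + (10.101) = 31.614 cmH2O.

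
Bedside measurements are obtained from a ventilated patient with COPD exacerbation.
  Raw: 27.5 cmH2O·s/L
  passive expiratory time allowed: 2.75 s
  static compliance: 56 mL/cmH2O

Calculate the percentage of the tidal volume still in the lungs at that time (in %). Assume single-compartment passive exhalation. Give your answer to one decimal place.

16.8

τ = R × C = 27.5 × 56 mL/cmH2O = 27.5 × 0.056 L/cmH2O = 1.54 s.
Passive exhalation: V(t)/V₀ = e^(−t/τ) = e^(−2.75/1.54) = 0.1677.
Fraction remaining = 0.1677 → 16.77%.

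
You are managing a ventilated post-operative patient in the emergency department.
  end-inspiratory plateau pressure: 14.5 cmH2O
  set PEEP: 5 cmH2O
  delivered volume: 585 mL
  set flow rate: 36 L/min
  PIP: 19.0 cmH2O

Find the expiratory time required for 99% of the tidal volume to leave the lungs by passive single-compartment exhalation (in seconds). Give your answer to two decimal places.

Flow: 36 L/min ÷ 60 = 0.6 L/s.
R = (PIP − Pplat)/V̇ = (19.0 − 14.5) / 0.6 = 4.5/0.6 = 7.5 cmH2O·s/L.
C = Vt/(Pplat − PEEP) = 585.0 / (14.5 − 5) = 585.0/9.5 = 61.579 mL/cmH2O.
τ = R × C = 7.5 × 0.06158 L/cmH2O = 0.4619 s.
t = −τ·ln(1 − 0.99) = −0.4619·ln(0.01) = 2.127 s.

2.13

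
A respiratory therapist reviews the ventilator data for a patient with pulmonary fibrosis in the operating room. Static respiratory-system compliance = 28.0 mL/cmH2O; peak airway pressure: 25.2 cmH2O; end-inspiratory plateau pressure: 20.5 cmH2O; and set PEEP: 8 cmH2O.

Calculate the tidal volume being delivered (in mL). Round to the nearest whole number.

Vt = Cstat × (Pplat − PEEP) = 28.0 × (20.5 − 8) = 28.0 × 12.5 = 350.0 mL.

350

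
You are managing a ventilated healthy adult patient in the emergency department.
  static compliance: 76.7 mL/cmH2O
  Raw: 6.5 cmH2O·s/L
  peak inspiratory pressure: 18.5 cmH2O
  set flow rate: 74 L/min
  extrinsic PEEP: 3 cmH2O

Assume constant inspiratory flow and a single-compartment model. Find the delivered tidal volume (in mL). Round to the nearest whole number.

574

Flow: 74 L/min ÷ 60 = 1.2333 L/s.
Equation of motion (constant flow): PIP = Vt/C + R·V̇ + PEEP.
Vt/C = PIP − R·V̇ − PEEP = 18.5 − 8.016 − 3 = 7.484 cmH2O.
Vt = C × 7.484 = 76.7 × 7.484 = 574.02 mL.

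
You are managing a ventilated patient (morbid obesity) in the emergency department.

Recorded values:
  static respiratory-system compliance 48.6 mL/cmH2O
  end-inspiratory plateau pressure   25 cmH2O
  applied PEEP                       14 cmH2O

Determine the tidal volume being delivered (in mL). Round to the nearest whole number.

535

Vt = Cstat × (Pplat − PEEP) = 48.6 × (25 − 14) = 48.6 × 11.0 = 534.6 mL.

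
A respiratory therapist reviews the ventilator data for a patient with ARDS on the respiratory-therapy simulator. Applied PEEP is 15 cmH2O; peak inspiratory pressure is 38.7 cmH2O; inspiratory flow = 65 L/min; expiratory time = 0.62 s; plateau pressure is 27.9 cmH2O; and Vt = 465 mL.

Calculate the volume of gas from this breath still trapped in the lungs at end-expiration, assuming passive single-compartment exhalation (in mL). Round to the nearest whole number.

83

Flow: 65 L/min ÷ 60 = 1.0833 L/s.
R = (PIP − Pplat)/V̇ = (38.7 − 27.9) / 1.0833 = 10.8/1.0833 = 9.97 cmH2O·s/L.
C = Vt/(Pplat − PEEP) = 465.0 / (27.9 − 15) = 465.0/12.9 = 36.047 mL/cmH2O.
τ = R × C = 9.97 × 0.03605 L/cmH2O = 0.3594 s.
Fraction remaining = e^(−Te/τ) = e^(−0.62/0.3594) = 0.1782.
Trapped volume = 465.0 × 0.1782 = 82.863 mL.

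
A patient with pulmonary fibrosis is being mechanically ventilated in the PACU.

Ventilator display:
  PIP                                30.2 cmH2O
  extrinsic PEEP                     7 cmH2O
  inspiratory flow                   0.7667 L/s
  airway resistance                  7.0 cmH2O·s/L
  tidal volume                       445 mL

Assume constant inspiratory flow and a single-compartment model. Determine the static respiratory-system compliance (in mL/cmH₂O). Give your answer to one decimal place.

25.0

Equation of motion (constant flow): PIP = Vt/C + R·V̇ + PEEP.
Vt/C = PIP − R·V̇ − PEEP = 30.2 − 7.0×0.7667 − 7 = 30.2 − 5.367 − 7 = 17.833 cmH2O.
C = Vt / 17.833 = 445 / 17.833 = 24.954 mL/cmH2O.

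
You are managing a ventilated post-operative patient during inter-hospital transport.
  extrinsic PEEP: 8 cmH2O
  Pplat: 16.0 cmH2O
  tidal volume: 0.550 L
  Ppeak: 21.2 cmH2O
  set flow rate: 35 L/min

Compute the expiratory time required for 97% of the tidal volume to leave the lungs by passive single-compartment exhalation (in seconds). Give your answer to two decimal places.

2.15

Flow: 35 L/min ÷ 60 = 0.5833 L/s.
R = (PIP − Pplat)/V̇ = (21.2 − 16.0) / 0.5833 = 5.2/0.5833 = 8.915 cmH2O·s/L.
C = Vt/(Pplat − PEEP) = 550.0 / (16.0 − 8) = 550.0/8.0 = 68.75 mL/cmH2O.
τ = R × C = 8.915 × 0.06875 L/cmH2O = 0.6129 s.
t = −τ·ln(1 − 0.97) = −0.6129·ln(0.03) = 2.149 s.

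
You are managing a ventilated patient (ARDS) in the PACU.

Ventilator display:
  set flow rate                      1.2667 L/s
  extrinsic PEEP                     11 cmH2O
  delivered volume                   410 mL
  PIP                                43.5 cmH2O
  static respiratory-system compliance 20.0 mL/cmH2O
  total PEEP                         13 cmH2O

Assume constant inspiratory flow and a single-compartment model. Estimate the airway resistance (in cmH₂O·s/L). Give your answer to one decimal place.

Total PEEP = 13 cmH2O (set 11 + intrinsic 2); this is the baseline alveolar pressure.
Equation of motion (constant flow): PIP = Vt/C + R·V̇ + PEEP.
R·V̇ = PIP − Vt/C − PEEP = 43.5 − 410/20.0 − 13 = 43.5 − 20.5 − 13 = 10.0 cmH2O.
R = 10.0 / 1.2667 = 7.895 cmH2O·s/L.

7.9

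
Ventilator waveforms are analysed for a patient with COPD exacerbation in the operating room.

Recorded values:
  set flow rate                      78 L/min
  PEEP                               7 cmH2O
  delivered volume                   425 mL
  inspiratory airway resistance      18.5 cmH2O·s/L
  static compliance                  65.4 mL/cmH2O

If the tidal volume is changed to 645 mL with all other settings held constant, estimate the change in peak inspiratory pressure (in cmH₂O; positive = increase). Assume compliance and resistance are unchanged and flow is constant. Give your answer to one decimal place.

3.4

PIP = Vt/C + R·V̇ + PEEP (constant-flow equation of motion).
Only the elastic term changes: ΔPIP = ΔVt / C = (645 − 425) / 65.4 = 3.364 cmH2O.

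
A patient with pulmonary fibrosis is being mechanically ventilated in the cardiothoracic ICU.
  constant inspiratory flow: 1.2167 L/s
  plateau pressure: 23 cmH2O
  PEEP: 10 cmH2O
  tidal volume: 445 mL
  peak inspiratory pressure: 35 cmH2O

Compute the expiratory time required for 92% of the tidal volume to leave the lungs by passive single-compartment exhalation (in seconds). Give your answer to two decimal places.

R = (PIP − Pplat)/V̇ = (35 − 23) / 1.2167 = 12.0/1.2167 = 9.863 cmH2O·s/L.
C = Vt/(Pplat − PEEP) = 445.0 / (23 − 10) = 445.0/13.0 = 34.231 mL/cmH2O.
τ = R × C = 9.863 × 0.03423 L/cmH2O = 0.3376 s.
t = −τ·ln(1 − 0.92) = −0.3376·ln(0.08) = 0.8527 s.

0.85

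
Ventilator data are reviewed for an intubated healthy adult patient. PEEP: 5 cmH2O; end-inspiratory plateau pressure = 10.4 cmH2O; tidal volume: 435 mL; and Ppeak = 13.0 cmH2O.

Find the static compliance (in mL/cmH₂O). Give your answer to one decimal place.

Cstat = Vt / (Pplat − PEEP) = 435 / (10.4 − 5) = 435 / 5.4 = 80.556 mL/cmH2O.

80.6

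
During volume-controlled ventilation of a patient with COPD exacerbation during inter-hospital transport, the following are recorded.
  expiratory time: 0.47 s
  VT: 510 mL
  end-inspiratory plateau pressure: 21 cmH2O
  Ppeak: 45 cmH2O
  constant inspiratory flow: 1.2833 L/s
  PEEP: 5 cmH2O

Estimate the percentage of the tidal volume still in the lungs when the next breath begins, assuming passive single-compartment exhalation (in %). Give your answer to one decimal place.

45.5

R = (PIP − Pplat)/V̇ = (45 − 21) / 1.2833 = 24.0/1.2833 = 18.702 cmH2O·s/L.
C = Vt/(Pplat − PEEP) = 510.0 / (21 − 5) = 510.0/16.0 = 31.875 mL/cmH2O.
τ = R × C = 18.702 × 0.03188 L/cmH2O = 0.5962 s.
Fraction remaining at end-expiration = e^(−Te/τ) = e^(−0.47/0.5962) = 0.4546 → 45.46%.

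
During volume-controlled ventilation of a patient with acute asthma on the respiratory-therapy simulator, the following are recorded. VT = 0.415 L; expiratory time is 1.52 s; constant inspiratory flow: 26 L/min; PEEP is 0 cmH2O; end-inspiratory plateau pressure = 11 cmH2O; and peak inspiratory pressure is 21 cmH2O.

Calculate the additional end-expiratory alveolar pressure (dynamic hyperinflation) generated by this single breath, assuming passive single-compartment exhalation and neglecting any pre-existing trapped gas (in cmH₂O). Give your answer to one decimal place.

1.9

Flow: 26 L/min ÷ 60 = 0.4333 L/s.
R = (PIP − Pplat)/V̇ = (21 − 11) / 0.4333 = 10.0/0.4333 = 23.079 cmH2O·s/L.
C = Vt/(Pplat − PEEP) = 415.0 / (11 − 0) = 415.0/11.0 = 37.727 mL/cmH2O.
τ = R × C = 23.079 × 0.03773 L/cmH2O = 0.8708 s.
Fraction remaining = e^(−Te/τ) = e^(−1.52/0.8708) = 0.1746; trapped volume = 415.0 × 0.1746 = 72.459 mL.
Additional alveolar pressure from trapping ≈ V_trapped / C = 72.459 / 37.727 = 1.921 cmH2O.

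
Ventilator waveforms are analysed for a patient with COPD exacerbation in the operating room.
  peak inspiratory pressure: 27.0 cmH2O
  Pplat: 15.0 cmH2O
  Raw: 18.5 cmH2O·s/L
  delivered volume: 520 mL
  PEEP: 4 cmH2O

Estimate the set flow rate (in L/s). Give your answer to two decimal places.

flow = (PIP − Pplat) / Raw = 12.0 / 18.5 = 0.6486 L/s.

0.65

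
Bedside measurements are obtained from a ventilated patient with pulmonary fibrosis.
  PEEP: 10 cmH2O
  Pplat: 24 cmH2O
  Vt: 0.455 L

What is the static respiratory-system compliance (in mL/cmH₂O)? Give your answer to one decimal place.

32.5

Cstat = Vt / (Pplat − PEEP) = 455 / (24 − 10) = 455 / 14.0 = 32.5 mL/cmH2O.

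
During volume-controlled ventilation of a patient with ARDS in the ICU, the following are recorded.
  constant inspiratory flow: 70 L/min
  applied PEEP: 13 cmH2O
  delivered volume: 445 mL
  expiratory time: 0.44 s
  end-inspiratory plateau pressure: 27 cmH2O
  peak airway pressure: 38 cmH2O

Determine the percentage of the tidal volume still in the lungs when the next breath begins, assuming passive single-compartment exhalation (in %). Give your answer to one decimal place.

Flow: 70 L/min ÷ 60 = 1.1667 L/s.
R = (PIP − Pplat)/V̇ = (38 − 27) / 1.1667 = 11.0/1.1667 = 9.428 cmH2O·s/L.
C = Vt/(Pplat − PEEP) = 445.0 / (27 − 13) = 445.0/14.0 = 31.786 mL/cmH2O.
τ = R × C = 9.428 × 0.03179 L/cmH2O = 0.2997 s.
Fraction remaining at end-expiration = e^(−Te/τ) = e^(−0.44/0.2997) = 0.2304 → 23.04%.

23.0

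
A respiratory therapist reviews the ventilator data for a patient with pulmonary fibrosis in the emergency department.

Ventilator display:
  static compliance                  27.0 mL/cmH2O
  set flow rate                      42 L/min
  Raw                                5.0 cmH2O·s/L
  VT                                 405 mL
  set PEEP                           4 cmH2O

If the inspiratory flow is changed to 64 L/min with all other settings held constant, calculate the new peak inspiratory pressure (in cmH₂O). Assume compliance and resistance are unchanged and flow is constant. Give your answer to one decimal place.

Flow: 42 L/min ÷ 60 = 0.7 L/s.
New flow: 64 L/min ÷ 60 = 1.0667 L/s.
PIP = Vt/C + R·V̇ + PEEP (constant-flow equation of motion).
Only the resistive term changes: ΔPIP = R × ΔV̇ = 5.0 × (1.0667 − 0.7) = 5.0 × 0.3667 = 1.834 cmH2O.
Original PIP = 405/27.0 + 5.0×0.7 + 4 = 22.5 cmH2O; new PIP = 22.5 + (1.834) = 24.334 cmH2O.

24.3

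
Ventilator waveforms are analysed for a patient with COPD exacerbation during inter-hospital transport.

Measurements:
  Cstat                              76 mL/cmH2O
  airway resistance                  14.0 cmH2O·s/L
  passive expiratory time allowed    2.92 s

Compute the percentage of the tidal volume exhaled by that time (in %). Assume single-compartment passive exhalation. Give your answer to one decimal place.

τ = R × C = 14.0 × 76 mL/cmH2O = 14.0 × 0.076 L/cmH2O = 1.064 s.
Passive exhalation: V(t)/V₀ = e^(−t/τ) = e^(−2.92/1.064) = 0.06429.
Fraction exhaled = 1 − 0.06429 = 0.9357 → 93.57%.

93.6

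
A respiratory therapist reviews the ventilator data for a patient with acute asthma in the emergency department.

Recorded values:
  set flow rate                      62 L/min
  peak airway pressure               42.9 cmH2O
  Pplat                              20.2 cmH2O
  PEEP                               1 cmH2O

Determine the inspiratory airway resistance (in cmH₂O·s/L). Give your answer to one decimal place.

22.0

Flow: 62 L/min ÷ 60 = 1.0333 L/s.
Raw = (PIP − Pplat) / flow = (42.9 − 20.2) / 1.0333 = 22.7 / 1.0333 = 21.968 cmH2O·s/L.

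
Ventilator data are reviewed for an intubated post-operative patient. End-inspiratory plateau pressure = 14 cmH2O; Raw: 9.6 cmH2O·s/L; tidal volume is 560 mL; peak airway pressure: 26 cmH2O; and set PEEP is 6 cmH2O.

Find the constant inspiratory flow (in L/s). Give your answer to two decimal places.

flow = (PIP − Pplat) / Raw = 12.0 / 9.6 = 1.25 L/s.

1.25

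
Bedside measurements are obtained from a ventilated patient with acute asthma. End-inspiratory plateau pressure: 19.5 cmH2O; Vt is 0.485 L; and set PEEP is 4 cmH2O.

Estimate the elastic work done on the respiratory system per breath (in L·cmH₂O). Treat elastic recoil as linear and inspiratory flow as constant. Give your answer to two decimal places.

Elastic work ≈ ½ × (Pplat − PEEP) × Vt = 0.5 × (19.5 − 4) × 0.485 L = 0.5 × 15.5 × 0.485 = 3.759 L·cmH2O.

3.76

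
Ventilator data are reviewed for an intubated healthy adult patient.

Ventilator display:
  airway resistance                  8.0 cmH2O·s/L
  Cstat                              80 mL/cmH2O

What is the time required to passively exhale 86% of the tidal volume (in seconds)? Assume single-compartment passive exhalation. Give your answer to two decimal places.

1.26

τ = R × C = 8.0 × 80 mL/cmH2O = 8.0 × 0.080 L/cmH2O = 0.64 s.
Exhaled fraction f = 1 − e^(−t/τ) → t = −τ·ln(1 − f) = −0.64·ln(0.14) = 1.258 s.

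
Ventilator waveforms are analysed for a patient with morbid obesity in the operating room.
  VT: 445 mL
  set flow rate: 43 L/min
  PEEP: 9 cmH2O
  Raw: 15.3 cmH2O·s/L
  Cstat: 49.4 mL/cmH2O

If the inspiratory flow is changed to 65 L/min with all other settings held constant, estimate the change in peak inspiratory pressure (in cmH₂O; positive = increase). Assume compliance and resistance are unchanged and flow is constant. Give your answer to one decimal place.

5.6

Flow: 43 L/min ÷ 60 = 0.7167 L/s.
New flow: 65 L/min ÷ 60 = 1.0833 L/s.
PIP = Vt/C + R·V̇ + PEEP (constant-flow equation of motion).
Only the resistive term changes: ΔPIP = R × ΔV̇ = 15.3 × (1.0833 − 0.7167) = 15.3 × 0.3666 = 5.609 cmH2O.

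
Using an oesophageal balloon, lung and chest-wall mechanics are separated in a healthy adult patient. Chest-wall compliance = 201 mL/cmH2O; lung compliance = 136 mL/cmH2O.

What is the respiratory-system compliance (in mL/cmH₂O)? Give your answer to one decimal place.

81.1

Lung and chest wall are elastances in series: 1/Crs = 1/CL + 1/Ccw.
1/Crs = 1/136 + 1/201 = 0.01233.
Crs = 81.103 mL/cmH2O.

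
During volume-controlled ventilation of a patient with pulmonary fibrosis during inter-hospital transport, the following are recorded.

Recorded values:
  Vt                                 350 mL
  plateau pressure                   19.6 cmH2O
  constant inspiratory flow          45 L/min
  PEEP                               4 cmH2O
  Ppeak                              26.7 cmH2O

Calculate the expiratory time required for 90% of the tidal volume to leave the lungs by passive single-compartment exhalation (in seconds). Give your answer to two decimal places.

Flow: 45 L/min ÷ 60 = 0.75 L/s.
R = (PIP − Pplat)/V̇ = (26.7 − 19.6) / 0.75 = 7.1/0.75 = 9.467 cmH2O·s/L.
C = Vt/(Pplat − PEEP) = 350.0 / (19.6 − 4) = 350.0/15.6 = 22.436 mL/cmH2O.
τ = R × C = 9.467 × 0.02244 L/cmH2O = 0.2124 s.
t = −τ·ln(1 − 0.90) = −0.2124·ln(0.1) = 0.4891 s.

0.49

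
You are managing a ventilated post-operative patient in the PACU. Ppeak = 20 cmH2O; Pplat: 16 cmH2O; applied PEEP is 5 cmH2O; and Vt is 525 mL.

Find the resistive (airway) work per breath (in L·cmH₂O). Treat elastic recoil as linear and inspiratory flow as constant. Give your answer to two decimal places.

2.10

With constant inspiratory flow the resistive pressure is constant at PIP − Pplat = 20 − 16 = 4.0 cmH2O, so resistive work = 4.0 × 0.525 = 2.1 L·cmH2O.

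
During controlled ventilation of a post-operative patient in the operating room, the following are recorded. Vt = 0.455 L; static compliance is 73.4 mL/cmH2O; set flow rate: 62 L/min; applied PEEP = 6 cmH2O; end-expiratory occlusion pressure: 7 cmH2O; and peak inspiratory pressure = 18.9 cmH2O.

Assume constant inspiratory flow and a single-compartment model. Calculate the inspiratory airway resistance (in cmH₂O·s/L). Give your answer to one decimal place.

Flow: 62 L/min ÷ 60 = 1.0333 L/s.
Total PEEP = 7 cmH2O (set 6 + intrinsic 1); this is the baseline alveolar pressure.
Equation of motion (constant flow): PIP = Vt/C + R·V̇ + PEEP.
R·V̇ = PIP − Vt/C − PEEP = 18.9 − 455/73.4 − 7 = 18.9 − 6.199 − 7 = 5.701 cmH2O.
R = 5.701 / 1.0333 = 5.517 cmH2O·s/L.

5.5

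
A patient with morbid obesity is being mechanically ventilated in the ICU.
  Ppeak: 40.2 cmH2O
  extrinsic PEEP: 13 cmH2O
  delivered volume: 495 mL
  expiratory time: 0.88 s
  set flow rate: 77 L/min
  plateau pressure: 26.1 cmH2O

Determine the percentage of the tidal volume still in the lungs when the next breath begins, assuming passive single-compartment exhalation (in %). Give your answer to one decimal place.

Flow: 77 L/min ÷ 60 = 1.2833 L/s.
R = (PIP − Pplat)/V̇ = (40.2 − 26.1) / 1.2833 = 14.1/1.2833 = 10.987 cmH2O·s/L.
C = Vt/(Pplat − PEEP) = 495.0 / (26.1 − 13) = 495.0/13.1 = 37.786 mL/cmH2O.
τ = R × C = 10.987 × 0.03779 L/cmH2O = 0.4152 s.
Fraction remaining at end-expiration = e^(−Te/τ) = e^(−0.88/0.4152) = 0.1201 → 12.01%.

12.0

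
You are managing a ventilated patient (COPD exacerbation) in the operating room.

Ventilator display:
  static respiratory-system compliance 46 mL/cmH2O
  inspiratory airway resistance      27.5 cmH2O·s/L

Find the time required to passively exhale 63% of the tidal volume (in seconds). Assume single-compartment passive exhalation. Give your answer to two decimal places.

τ = R × C = 27.5 × 46 mL/cmH2O = 27.5 × 0.046 L/cmH2O = 1.265 s.
Exhaled fraction f = 1 − e^(−t/τ) → t = −τ·ln(1 − f) = −1.265·ln(0.37) = 1.258 s.

1.26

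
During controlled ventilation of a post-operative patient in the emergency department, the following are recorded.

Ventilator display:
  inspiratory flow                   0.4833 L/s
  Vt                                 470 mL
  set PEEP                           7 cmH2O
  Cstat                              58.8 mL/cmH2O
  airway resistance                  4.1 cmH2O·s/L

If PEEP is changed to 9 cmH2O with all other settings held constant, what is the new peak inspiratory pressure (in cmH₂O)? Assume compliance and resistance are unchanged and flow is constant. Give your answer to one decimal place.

PIP = Vt/C + R·V̇ + PEEP (constant-flow equation of motion).
Only the baseline term changes: ΔPIP = ΔPEEP = 9 − 7 = 2.0 cmH2O.
Original PIP = 470/58.8 + 4.1×0.4833 + 7 = 16.975 cmH2O; new PIP = 16.975 + (2.0) = 18.975 cmH2O.

19.0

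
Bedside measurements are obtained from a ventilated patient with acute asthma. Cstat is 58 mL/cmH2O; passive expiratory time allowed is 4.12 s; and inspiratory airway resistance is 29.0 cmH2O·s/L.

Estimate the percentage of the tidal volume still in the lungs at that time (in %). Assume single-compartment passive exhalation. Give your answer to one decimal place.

τ = R × C = 29.0 × 58 mL/cmH2O = 29.0 × 0.058 L/cmH2O = 1.682 s.
Passive exhalation: V(t)/V₀ = e^(−t/τ) = e^(−4.12/1.682) = 0.08634.
Fraction remaining = 0.08634 → 8.634%.

8.6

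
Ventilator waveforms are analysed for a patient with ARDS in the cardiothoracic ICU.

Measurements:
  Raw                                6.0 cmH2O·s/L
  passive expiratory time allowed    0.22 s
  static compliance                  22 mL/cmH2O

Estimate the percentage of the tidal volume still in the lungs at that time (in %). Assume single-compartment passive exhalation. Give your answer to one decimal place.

τ = R × C = 6.0 × 22 mL/cmH2O = 6.0 × 0.022 L/cmH2O = 0.132 s.
Passive exhalation: V(t)/V₀ = e^(−t/τ) = e^(−0.22/0.132) = 0.1889.
Fraction remaining = 0.1889 → 18.89%.

18.9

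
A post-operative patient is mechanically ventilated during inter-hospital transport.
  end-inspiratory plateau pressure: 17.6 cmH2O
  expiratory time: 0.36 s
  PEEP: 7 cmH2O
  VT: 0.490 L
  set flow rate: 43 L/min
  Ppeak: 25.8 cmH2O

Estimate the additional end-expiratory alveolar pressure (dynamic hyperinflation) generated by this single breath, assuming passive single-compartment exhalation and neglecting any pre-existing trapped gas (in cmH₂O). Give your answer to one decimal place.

5.4

Flow: 43 L/min ÷ 60 = 0.7167 L/s.
R = (PIP − Pplat)/V̇ = (25.8 − 17.6) / 0.7167 = 8.2/0.7167 = 11.441 cmH2O·s/L.
C = Vt/(Pplat − PEEP) = 490.0 / (17.6 − 7) = 490.0/10.6 = 46.226 mL/cmH2O.
τ = R × C = 11.441 × 0.04623 L/cmH2O = 0.5289 s.
Fraction remaining = e^(−Te/τ) = e^(−0.36/0.5289) = 0.5063; trapped volume = 490.0 × 0.5063 = 248.09 mL.
Additional alveolar pressure from trapping ≈ V_trapped / C = 248.09 / 46.226 = 5.367 cmH2O.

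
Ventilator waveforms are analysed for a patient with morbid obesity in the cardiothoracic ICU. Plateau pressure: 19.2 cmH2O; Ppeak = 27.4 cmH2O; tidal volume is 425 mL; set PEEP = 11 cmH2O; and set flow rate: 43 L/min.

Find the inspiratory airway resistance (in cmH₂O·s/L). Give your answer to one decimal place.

Flow: 43 L/min ÷ 60 = 0.7167 L/s.
Raw = (PIP − Pplat) / flow = (27.4 − 19.2) / 0.7167 = 8.2 / 0.7167 = 11.441 cmH2O·s/L.

11.4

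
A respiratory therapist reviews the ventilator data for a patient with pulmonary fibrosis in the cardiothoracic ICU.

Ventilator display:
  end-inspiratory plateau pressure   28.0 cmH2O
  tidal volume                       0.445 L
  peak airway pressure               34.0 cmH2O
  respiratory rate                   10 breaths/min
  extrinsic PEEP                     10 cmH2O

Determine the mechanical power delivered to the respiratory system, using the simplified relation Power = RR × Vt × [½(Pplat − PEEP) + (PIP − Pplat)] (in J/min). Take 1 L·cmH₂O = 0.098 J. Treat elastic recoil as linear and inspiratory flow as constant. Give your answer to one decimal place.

6.5

Per-breath work = Vt × [½(Pplat−PEEP) + (PIP−Pplat)] = 0.445 × [0.5×18.0 + 6.0] = 0.445 × 15.0 = 6.675 L·cmH2O.
Power = 10 × 6.675 = 66.75 L·cmH2O/min.
× 0.098 J/(L·cmH2O) → 6.542 J/min.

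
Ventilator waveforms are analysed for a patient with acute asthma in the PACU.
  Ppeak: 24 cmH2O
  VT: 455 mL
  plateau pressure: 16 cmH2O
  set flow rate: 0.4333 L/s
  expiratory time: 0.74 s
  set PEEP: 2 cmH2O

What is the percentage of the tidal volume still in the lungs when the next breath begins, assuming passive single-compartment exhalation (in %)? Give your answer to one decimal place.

R = (PIP − Pplat)/V̇ = (24 − 16) / 0.4333 = 8.0/0.4333 = 18.463 cmH2O·s/L.
C = Vt/(Pplat − PEEP) = 455.0 / (16 − 2) = 455.0/14.0 = 32.5 mL/cmH2O.
τ = R × C = 18.463 × 0.0325 L/cmH2O = 0.6 s.
Fraction remaining at end-expiration = e^(−Te/τ) = e^(−0.74/0.6) = 0.2913 → 29.13%.

29.1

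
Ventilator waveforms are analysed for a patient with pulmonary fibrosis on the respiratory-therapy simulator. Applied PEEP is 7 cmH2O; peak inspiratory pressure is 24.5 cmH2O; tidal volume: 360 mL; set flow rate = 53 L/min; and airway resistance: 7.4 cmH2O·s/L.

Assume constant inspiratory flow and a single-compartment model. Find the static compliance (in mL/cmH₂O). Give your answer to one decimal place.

Flow: 53 L/min ÷ 60 = 0.8833 L/s.
Equation of motion (constant flow): PIP = Vt/C + R·V̇ + PEEP.
Vt/C = PIP − R·V̇ − PEEP = 24.5 − 7.4×0.8833 − 7 = 24.5 − 6.536 − 7 = 10.964 cmH2O.
C = Vt / 10.964 = 360 / 10.964 = 32.835 mL/cmH2O.

32.8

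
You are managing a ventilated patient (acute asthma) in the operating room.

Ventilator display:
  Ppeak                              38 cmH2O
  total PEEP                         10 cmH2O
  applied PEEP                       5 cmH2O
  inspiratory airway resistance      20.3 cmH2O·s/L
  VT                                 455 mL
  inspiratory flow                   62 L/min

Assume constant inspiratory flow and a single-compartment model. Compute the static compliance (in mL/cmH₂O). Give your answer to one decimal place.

Flow: 62 L/min ÷ 60 = 1.0333 L/s.
Total PEEP = 10 cmH2O (set 5 + intrinsic 5); this is the baseline alveolar pressure.
Equation of motion (constant flow): PIP = Vt/C + R·V̇ + PEEP.
Vt/C = PIP − R·V̇ − PEEP = 38 − 20.3×1.0333 − 10 = 38 − 20.976 − 10 = 7.024 cmH2O.
C = Vt / 7.024 = 455 / 7.024 = 64.778 mL/cmH2O.

64.8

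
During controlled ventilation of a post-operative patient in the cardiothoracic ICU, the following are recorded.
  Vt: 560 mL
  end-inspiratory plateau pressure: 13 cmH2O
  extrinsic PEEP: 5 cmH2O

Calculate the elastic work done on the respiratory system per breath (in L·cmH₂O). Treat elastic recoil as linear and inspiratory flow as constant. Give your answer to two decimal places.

Elastic work ≈ ½ × (Pplat − PEEP) × Vt = 0.5 × (13 − 5) × 0.560 L = 0.5 × 8.0 × 0.560 = 2.24 L·cmH2O.

2.24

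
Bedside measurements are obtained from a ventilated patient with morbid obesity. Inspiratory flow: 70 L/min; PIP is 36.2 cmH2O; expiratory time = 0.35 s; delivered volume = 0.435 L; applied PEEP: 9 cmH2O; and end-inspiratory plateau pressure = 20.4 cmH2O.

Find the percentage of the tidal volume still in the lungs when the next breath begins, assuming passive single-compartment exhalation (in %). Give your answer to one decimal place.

Flow: 70 L/min ÷ 60 = 1.1667 L/s.
R = (PIP − Pplat)/V̇ = (36.2 − 20.4) / 1.1667 = 15.8/1.1667 = 13.542 cmH2O·s/L.
C = Vt/(Pplat − PEEP) = 435.0 / (20.4 − 9) = 435.0/11.4 = 38.158 mL/cmH2O.
τ = R × C = 13.542 × 0.03816 L/cmH2O = 0.5168 s.
Fraction remaining at end-expiration = e^(−Te/τ) = e^(−0.35/0.5168) = 0.508 → 50.8%.

50.8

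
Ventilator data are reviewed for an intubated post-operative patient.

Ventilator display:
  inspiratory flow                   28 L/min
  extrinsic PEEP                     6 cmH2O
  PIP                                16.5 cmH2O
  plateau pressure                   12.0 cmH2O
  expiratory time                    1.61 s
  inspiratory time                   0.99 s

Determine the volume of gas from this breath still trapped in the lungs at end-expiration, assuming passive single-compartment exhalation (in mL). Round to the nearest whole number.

53

Flow: 28 L/min ÷ 60 = 0.4667 L/s.
Vt = flow × Ti = 0.4667 L/s × 0.99 s × 1000 mL/L = 462.03 mL.
R = (PIP − Pplat)/V̇ = (16.5 − 12.0) / 0.4667 = 4.5/0.4667 = 9.642 cmH2O·s/L.
C = Vt/(Pplat − PEEP) = 462.03 / (12.0 − 6) = 462.03/6.0 = 77.005 mL/cmH2O.
τ = R × C = 9.642 × 0.07701 L/cmH2O = 0.7425 s.
Fraction remaining = e^(−Te/τ) = e^(−1.61/0.7425) = 0.1144.
Trapped volume = 462.03 × 0.1144 = 52.856 mL.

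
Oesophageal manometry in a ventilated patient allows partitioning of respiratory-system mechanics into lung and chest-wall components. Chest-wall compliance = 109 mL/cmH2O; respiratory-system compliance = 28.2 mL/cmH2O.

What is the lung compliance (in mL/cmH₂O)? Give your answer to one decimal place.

38.0

1/CL = 1/Crs − 1/Ccw.
1/CL = 1/28.2 − 1/109 = 0.02629.
CL = 38.037 mL/cmH2O.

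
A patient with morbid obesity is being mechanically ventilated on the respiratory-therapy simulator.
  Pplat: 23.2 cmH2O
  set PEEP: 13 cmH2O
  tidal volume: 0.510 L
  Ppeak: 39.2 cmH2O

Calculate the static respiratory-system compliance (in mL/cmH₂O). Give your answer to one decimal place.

50.0

Cstat = Vt / (Pplat − PEEP) = 510 / (23.2 − 13) = 510 / 10.2 = 50.0 mL/cmH2O.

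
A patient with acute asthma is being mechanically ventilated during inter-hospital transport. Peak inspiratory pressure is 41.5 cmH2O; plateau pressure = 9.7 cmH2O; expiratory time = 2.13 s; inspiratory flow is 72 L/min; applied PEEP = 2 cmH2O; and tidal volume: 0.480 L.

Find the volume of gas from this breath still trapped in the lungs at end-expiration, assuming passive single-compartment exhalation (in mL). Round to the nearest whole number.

Flow: 72 L/min ÷ 60 = 1.2 L/s.
R = (PIP − Pplat)/V̇ = (41.5 − 9.7) / 1.2 = 31.8/1.2 = 26.5 cmH2O·s/L.
C = Vt/(Pplat − PEEP) = 480.0 / (9.7 − 2) = 480.0/7.7 = 62.338 mL/cmH2O.
τ = R × C = 26.5 × 0.06234 L/cmH2O = 1.652 s.
Fraction remaining = e^(−Te/τ) = e^(−2.13/1.652) = 0.2755.
Trapped volume = 480.0 × 0.2755 = 132.24 mL.

132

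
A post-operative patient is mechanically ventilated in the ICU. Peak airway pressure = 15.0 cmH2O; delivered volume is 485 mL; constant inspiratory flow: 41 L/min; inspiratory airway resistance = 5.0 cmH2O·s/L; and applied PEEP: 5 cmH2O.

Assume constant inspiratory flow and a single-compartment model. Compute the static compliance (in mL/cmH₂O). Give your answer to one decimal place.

73.7

Flow: 41 L/min ÷ 60 = 0.6833 L/s.
Equation of motion (constant flow): PIP = Vt/C + R·V̇ + PEEP.
Vt/C = PIP − R·V̇ − PEEP = 15.0 − 5.0×0.6833 − 5 = 15.0 − 3.417 − 5 = 6.583 cmH2O.
C = Vt / 6.583 = 485 / 6.583 = 73.675 mL/cmH2O.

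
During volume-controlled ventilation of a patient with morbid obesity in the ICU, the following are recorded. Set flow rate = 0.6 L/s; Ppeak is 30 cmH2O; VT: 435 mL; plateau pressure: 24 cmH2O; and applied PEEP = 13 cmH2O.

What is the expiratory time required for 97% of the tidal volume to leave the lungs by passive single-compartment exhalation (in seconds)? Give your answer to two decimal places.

R = (PIP − Pplat)/V̇ = (30 − 24) / 0.6 = 6.0/0.6 = 10.0 cmH2O·s/L.
C = Vt/(Pplat − PEEP) = 435.0 / (24 − 13) = 435.0/11.0 = 39.545 mL/cmH2O.
τ = R × C = 10.0 × 0.03955 L/cmH2O = 0.3955 s.
t = −τ·ln(1 − 0.97) = −0.3955·ln(0.03) = 1.387 s.

1.39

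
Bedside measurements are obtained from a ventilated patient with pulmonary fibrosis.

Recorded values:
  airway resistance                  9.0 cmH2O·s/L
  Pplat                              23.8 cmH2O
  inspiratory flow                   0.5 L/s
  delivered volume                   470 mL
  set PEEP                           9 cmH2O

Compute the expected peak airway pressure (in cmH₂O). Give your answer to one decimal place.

28.3

PIP = Pplat + Raw × flow = 23.8 + 9.0 × 0.5 = 23.8 + 4.5 = 28.3 cmH2O.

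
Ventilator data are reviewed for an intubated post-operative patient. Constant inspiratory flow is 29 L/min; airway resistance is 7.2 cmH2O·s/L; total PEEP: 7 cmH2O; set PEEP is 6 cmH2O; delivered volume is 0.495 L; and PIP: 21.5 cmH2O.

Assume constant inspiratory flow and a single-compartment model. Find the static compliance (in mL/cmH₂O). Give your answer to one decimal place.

Flow: 29 L/min ÷ 60 = 0.4833 L/s.
Total PEEP = 7 cmH2O (set 6 + intrinsic 1); this is the baseline alveolar pressure.
Equation of motion (constant flow): PIP = Vt/C + R·V̇ + PEEP.
Vt/C = PIP − R·V̇ − PEEP = 21.5 − 7.2×0.4833 − 7 = 21.5 − 3.48 − 7 = 11.02 cmH2O.
C = Vt / 11.02 = 495 / 11.02 = 44.918 mL/cmH2O.

44.9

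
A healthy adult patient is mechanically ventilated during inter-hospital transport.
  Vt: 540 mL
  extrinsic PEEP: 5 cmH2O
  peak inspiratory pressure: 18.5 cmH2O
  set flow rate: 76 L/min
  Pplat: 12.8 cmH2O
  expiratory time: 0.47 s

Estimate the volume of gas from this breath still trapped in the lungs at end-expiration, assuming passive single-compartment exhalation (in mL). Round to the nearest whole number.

119

Flow: 76 L/min ÷ 60 = 1.2667 L/s.
R = (PIP − Pplat)/V̇ = (18.5 − 12.8) / 1.2667 = 5.7/1.2667 = 4.5 cmH2O·s/L.
C = Vt/(Pplat − PEEP) = 540.0 / (12.8 − 5) = 540.0/7.8 = 69.231 mL/cmH2O.
τ = R × C = 4.5 × 0.06923 L/cmH2O = 0.3115 s.
Fraction remaining = e^(−Te/τ) = e^(−0.47/0.3115) = 0.2212.
Trapped volume = 540.0 × 0.2212 = 119.45 mL.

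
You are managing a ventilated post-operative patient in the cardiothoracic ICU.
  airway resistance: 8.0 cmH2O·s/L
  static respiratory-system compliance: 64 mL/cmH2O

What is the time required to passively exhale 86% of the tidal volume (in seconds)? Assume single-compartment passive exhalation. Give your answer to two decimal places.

τ = R × C = 8.0 × 64 mL/cmH2O = 8.0 × 0.064 L/cmH2O = 0.512 s.
Exhaled fraction f = 1 − e^(−t/τ) → t = −τ·ln(1 − f) = −0.512·ln(0.14) = 1.007 s.

1.01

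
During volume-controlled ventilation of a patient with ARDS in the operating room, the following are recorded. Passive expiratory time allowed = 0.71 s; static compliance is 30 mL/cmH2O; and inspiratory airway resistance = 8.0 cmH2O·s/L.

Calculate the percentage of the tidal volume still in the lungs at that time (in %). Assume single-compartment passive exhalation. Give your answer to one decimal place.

τ = R × C = 8.0 × 30 mL/cmH2O = 8.0 × 0.030 L/cmH2O = 0.24 s.
Passive exhalation: V(t)/V₀ = e^(−t/τ) = e^(−0.71/0.24) = 0.05191.
Fraction remaining = 0.05191 → 5.191%.

5.2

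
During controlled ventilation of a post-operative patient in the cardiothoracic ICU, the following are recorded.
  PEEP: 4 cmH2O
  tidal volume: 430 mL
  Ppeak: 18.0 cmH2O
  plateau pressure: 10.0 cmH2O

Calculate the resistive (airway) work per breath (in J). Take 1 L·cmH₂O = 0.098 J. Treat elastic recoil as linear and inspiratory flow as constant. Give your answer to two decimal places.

With constant inspiratory flow the resistive pressure is constant at PIP − Pplat = 18.0 − 10.0 = 8.0 cmH2O, so resistive work = 8.0 × 0.430 = 3.44 L·cmH2O.
× 0.098 J/(L·cmH2O) → 0.3371 J.

0.34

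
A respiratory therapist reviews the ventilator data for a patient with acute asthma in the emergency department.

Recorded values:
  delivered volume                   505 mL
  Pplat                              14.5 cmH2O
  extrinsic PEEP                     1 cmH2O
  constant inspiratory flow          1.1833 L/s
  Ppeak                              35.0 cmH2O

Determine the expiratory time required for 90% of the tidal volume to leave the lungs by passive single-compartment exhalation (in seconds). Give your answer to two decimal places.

R = (PIP − Pplat)/V̇ = (35.0 − 14.5) / 1.1833 = 20.5/1.1833 = 17.324 cmH2O·s/L.
C = Vt/(Pplat − PEEP) = 505.0 / (14.5 − 1) = 505.0/13.5 = 37.407 mL/cmH2O.
τ = R × C = 17.324 × 0.03741 L/cmH2O = 0.6481 s.
t = −τ·ln(1 − 0.90) = −0.6481·ln(0.1) = 1.492 s.

1.49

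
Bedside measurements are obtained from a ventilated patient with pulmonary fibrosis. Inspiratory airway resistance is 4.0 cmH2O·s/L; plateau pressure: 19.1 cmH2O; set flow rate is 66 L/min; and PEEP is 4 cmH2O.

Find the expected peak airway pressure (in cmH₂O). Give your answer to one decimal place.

23.5

Flow: 66 L/min ÷ 60 = 1.1 L/s.
PIP = Pplat + Raw × flow = 19.1 + 4.0 × 1.1 = 19.1 + 4.4 = 23.5 cmH2O.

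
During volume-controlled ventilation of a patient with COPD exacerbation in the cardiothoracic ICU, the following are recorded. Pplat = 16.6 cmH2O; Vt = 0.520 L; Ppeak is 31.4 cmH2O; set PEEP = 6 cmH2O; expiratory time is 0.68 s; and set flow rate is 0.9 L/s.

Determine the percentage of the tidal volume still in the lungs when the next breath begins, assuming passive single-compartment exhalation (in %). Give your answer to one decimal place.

R = (PIP − Pplat)/V̇ = (31.4 − 16.6) / 0.9 = 14.8/0.9 = 16.444 cmH2O·s/L.
C = Vt/(Pplat − PEEP) = 520.0 / (16.6 − 6) = 520.0/10.6 = 49.057 mL/cmH2O.
τ = R × C = 16.444 × 0.04906 L/cmH2O = 0.8067 s.
Fraction remaining at end-expiration = e^(−Te/τ) = e^(−0.68/0.8067) = 0.4304 → 43.04%.

43.0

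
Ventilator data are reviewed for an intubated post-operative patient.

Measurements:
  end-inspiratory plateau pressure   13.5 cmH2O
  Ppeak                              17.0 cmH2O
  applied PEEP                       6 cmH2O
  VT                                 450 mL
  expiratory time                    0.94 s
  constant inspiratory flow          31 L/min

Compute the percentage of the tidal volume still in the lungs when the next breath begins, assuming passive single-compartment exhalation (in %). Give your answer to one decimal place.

9.9

Flow: 31 L/min ÷ 60 = 0.5167 L/s.
R = (PIP − Pplat)/V̇ = (17.0 − 13.5) / 0.5167 = 3.5/0.5167 = 6.774 cmH2O·s/L.
C = Vt/(Pplat − PEEP) = 450.0 / (13.5 − 6) = 450.0/7.5 = 60.0 mL/cmH2O.
τ = R × C = 6.774 × 0.06 L/cmH2O = 0.4064 s.
Fraction remaining at end-expiration = e^(−Te/τ) = e^(−0.94/0.4064) = 0.09896 → 9.896%.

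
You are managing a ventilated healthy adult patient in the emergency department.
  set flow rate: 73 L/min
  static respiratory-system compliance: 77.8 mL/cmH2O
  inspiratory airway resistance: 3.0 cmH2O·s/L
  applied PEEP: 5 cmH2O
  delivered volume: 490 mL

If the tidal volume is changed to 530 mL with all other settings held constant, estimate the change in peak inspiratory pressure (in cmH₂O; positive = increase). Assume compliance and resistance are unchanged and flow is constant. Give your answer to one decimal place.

PIP = Vt/C + R·V̇ + PEEP (constant-flow equation of motion).
Only the elastic term changes: ΔPIP = ΔVt / C = (530 − 490) / 77.8 = 0.5141 cmH2O.

0.5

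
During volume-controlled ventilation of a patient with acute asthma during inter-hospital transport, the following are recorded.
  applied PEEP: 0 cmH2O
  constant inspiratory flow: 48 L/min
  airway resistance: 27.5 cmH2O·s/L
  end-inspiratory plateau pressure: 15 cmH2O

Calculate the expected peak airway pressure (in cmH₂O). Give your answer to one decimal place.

Flow: 48 L/min ÷ 60 = 0.8 L/s.
PIP = Pplat + Raw × flow = 15 + 27.5 × 0.8 = 15 + 22.0 = 37.0 cmH2O.

37.0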